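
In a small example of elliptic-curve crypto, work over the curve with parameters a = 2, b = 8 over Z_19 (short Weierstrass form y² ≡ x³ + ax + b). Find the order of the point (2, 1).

5

2P: tangent at (2, 1): λ = (3·2² + 2)/(2·1) ≡ 14/2. 2⁻¹ ≡ 10 (mod 19) since 2·10 = 20 ≡ 1, so λ ≡ 14·10 ≡ 7.
  x = λ² - 2 - 2 = 49 - 4 ≡ 7; y = λ·(2 - 7) - 1 ≡ 2. → (7, 2)
3P: (7, 2) + (2, 1). λ = (1 - 2)/(2 - 7) ≡ 18/14 mod 19. 14⁻¹ ≡ 15 (mod 19) since 14·15 = 210 ≡ 1, so λ ≡ 4.
  x = λ² - 7 - 2 = 16 - 9 ≡ 7; y = λ·(7 - 7) - 2 ≡ 17. → (7, 17)
4P: (7, 17) + (2, 1). λ = (1 - 17)/(2 - 7) ≡ 3/14 mod 19. 14⁻¹ ≡ 15 (mod 19) since 14·15 = 210 ≡ 1, so λ ≡ 7.
  x = λ² - 7 - 2 = 49 - 9 ≡ 2; y = λ·(7 - 2) - 17 ≡ 18. → (2, 18)
5P: (2, 18) + (2, 1): same x and y₁ ≡ -y₂, so the sum is O.
5P = O, so the order is 5.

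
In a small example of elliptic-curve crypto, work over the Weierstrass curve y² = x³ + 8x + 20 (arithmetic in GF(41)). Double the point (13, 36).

tangent at (13, 36): λ = (3·13² + 8)/(2·36) ≡ 23/31. 31⁻¹ ≡ 4 (mod 41), so λ ≡ 23·4 ≡ 10.
  x = λ² - 13 - 13 = 100 - 26 ≡ 33; y = λ·(13 - 33) - 36 ≡ 10. → (33, 10)

(33, 10)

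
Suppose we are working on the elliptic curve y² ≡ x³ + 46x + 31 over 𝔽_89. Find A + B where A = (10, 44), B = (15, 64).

(80, 32)

(10, 44) + (15, 64). λ = (64 - 44)/(15 - 10) ≡ 20/5 mod 89. 5⁻¹ ≡ 18 (mod 89), so λ ≡ 4.
  x = λ² - 10 - 15 = 16 - 25 ≡ 80; y = λ·(10 - 80) - 44 ≡ 32. → (80, 32)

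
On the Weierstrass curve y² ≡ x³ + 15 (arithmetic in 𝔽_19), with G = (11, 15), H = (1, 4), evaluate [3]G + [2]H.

First 3G:
Repeated addition: build up to 3G.
2G: tangent at (11, 15): λ = (3·11² + 0)/(2·15) ≡ 2/11. 11⁻¹ ≡ 7 (mod 19) since 11·7 = 77 ≡ 1, so λ ≡ 2·7 ≡ 14.
  x = λ² - 11 - 11 = 196 - 22 ≡ 3; y = λ·(11 - 3) - 15 ≡ 2. → (3, 2)
3G: (3, 2) + (11, 15). λ = (15 - 2)/(11 - 3) ≡ 13/8 mod 19. 8⁻¹ ≡ 12 (mod 19), so λ ≡ 4.
  x = λ² - 3 - 11 = 16 - 14 ≡ 2; y = λ·(3 - 2) - 2 ≡ 2. → (2, 2)
3G = (2, 2).
Next 2H:
Repeated addition: build up to 2H.
2H: tangent at (1, 4): λ = (3·1² + 0)/(2·4) ≡ 3/8. 8⁻¹ ≡ 12 (mod 19) since 8·12 = 96 ≡ 1, so λ ≡ 3·12 ≡ 17.
  x = λ² - 1 - 1 = 289 - 2 ≡ 2; y = λ·(1 - 2) - 4 ≡ 17. → (2, 17)
2H = (2, 17).
Finally 3G + 2H:
(2, 2) + (2, 17): same x and y₁ ≡ -y₂, so the sum is the point at infinity.

O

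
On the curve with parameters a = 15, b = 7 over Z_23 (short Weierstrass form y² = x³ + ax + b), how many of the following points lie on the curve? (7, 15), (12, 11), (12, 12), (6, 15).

(7, 15): 15² ≡ 18, rhs ≡ 18 → on.
(12, 11): 11² ≡ 6, rhs ≡ 6 → on.
(12, 12): 12² ≡ 6, rhs ≡ 6 → on.
(6, 15): 15² ≡ 18, rhs ≡ 14 → off.

3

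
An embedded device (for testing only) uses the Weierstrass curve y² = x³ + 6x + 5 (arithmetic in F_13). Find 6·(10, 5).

Write G = (10, 5).
Repeated addition: build up to 6G.
2G: tangent at (10, 5): λ = (3·10² + 6)/(2·5) ≡ 7/10. 10⁻¹ ≡ 4 (mod 13), so λ ≡ 7·4 ≡ 2.
  x = λ² - 10 - 10 = 4 - 20 ≡ 10; y = λ·(10 - 10) - 5 ≡ 8. → (10, 8)
3G: (10, 8) + (10, 5): same x and y₁ ≡ -y₂, so the sum is 𝒪.
4G: 𝒪 + (10, 5) = (10, 5) (identity).
5G: tangent at (10, 5): λ = (3·10² + 6)/(2·5) ≡ 7/10. 10⁻¹ ≡ 4 (mod 13) since 10·4 = 40 ≡ 1, so λ ≡ 7·4 ≡ 2.
  x = λ² - 10 - 10 = 4 - 20 ≡ 10; y = λ·(10 - 10) - 5 ≡ 8. → (10, 8)
6G: (10, 8) + (10, 5): same x and y₁ ≡ -y₂, so the sum is 𝒪.

O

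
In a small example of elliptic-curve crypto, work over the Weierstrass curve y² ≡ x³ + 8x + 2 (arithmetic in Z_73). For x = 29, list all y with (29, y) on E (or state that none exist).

none

x³ + 8x + 2 = 24623 ≡ 22 (mod 73).
22 is a non-residue mod 73; no y exists.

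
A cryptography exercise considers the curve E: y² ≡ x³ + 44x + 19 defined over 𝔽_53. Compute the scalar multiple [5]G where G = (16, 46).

Repeated addition: build up to 5G.
2G: tangent at (16, 46): λ = (3·16² + 44)/(2·46) ≡ 17/39. 39⁻¹ ≡ 34 (mod 53), so λ ≡ 17·34 ≡ 48.
  x = λ² - 16 - 16 = 2304 - 32 ≡ 46; y = λ·(16 - 46) - 46 ≡ 51. → (46, 51)
3G: (46, 51) + (16, 46). λ = (46 - 51)/(16 - 46) ≡ 48/23 mod 53. 23⁻¹ ≡ 30 (mod 53) since 23·30 = 690 ≡ 1, so λ ≡ 9.
  x = λ² - 46 - 16 = 81 - 62 ≡ 19; y = λ·(46 - 19) - 51 ≡ 33. → (19, 33)
4G: (19, 33) + (16, 46). λ = (46 - 33)/(16 - 19) ≡ 13/50 mod 53. 50⁻¹ ≡ 35 (mod 53) since 50·35 = 1750 ≡ 1, so λ ≡ 31.
  x = λ² - 19 - 16 = 961 - 35 ≡ 25; y = λ·(19 - 25) - 33 ≡ 46. → (25, 46)
5G: (25, 46) + (16, 46). λ = (46 - 46)/(16 - 25) ≡ 0/44 mod 53. 44⁻¹ ≡ 47 (mod 53), so λ ≡ 0.
  x = λ² - 25 - 16 = 0 - 41 ≡ 12; y = λ·(25 - 12) - 46 ≡ 7. → (12, 7)

(12, 7)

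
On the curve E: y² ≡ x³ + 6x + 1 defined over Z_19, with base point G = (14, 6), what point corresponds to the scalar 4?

(14, 6)

Repeated addition: build up to 4G.
2G: tangent at (14, 6): λ = (3·14² + 6)/(2·6) ≡ 5/12. 12⁻¹ ≡ 8 (mod 19), so λ ≡ 5·8 ≡ 2.
  x = λ² - 14 - 14 = 4 - 28 ≡ 14; y = λ·(14 - 14) - 6 ≡ 13. → (14, 13)
3G: (14, 13) + (14, 6): same x and y₁ ≡ -y₂, so the sum is the point at infinity.
4G: the point at infinity + (14, 6) = (14, 6) (identity).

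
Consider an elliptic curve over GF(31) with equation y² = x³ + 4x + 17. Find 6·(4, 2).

(6, 28)

Write P = (4, 2).
Repeated addition: build up to 6P.
2P: tangent at (4, 2): λ = (3·4² + 4)/(2·2) ≡ 21/4. 4⁻¹ ≡ 8 (mod 31) since 4·8 = 32 ≡ 1, so λ ≡ 21·8 ≡ 13.
  x = λ² - 4 - 4 = 169 - 8 ≡ 6; y = λ·(4 - 6) - 2 ≡ 3. → (6, 3)
3P: (6, 3) + (4, 2). λ = (2 - 3)/(4 - 6) ≡ 30/29 mod 31. 29⁻¹ ≡ 15 (mod 31), so λ ≡ 16.
  x = λ² - 6 - 4 = 256 - 10 ≡ 29; y = λ·(6 - 29) - 3 ≡ 1. → (29, 1)
4P: (29, 1) + (4, 2). λ = (2 - 1)/(4 - 29) ≡ 1/6 mod 31. 6⁻¹ ≡ 26 (mod 31), so λ ≡ 26.
  x = λ² - 29 - 4 = 676 - 33 ≡ 23; y = λ·(29 - 23) - 1 ≡ 0. → (23, 0)
5P: (23, 0) + (4, 2). λ = (2 - 0)/(4 - 23) ≡ 2/12 mod 31. 12⁻¹ ≡ 13 (mod 31), so λ ≡ 26.
  x = λ² - 23 - 4 = 676 - 27 ≡ 29; y = λ·(23 - 29) - 0 ≡ 30. → (29, 30)
6P: (29, 30) + (4, 2). λ = (2 - 30)/(4 - 29) ≡ 3/6 mod 31. 6⁻¹ ≡ 26 (mod 31) since 6·26 = 156 ≡ 1, so λ ≡ 16.
  x = λ² - 29 - 4 = 256 - 33 ≡ 6; y = λ·(29 - 6) - 30 ≡ 28. → (6, 28)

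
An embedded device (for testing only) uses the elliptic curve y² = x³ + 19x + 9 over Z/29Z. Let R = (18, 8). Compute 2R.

(17, 5)

tangent at (18, 8): λ = (3·18² + 19)/(2·8) ≡ 5/16. 16⁻¹ ≡ 20 (mod 29) since 16·20 = 320 ≡ 1, so λ ≡ 5·20 ≡ 13.
  x = λ² - 18 - 18 = 169 - 36 ≡ 17; y = λ·(18 - 17) - 8 ≡ 5. → (17, 5)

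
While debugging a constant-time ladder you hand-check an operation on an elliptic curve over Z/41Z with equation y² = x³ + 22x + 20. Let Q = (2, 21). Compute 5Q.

(27, 17)

Repeated addition: build up to 5Q.
2Q: tangent at (2, 21): λ = (3·2² + 22)/(2·21) ≡ 34/1. 1⁻¹ ≡ 1 (mod 41), so λ ≡ 34·1 ≡ 34.
  x = λ² - 2 - 2 = 1156 - 4 ≡ 4; y = λ·(2 - 4) - 21 ≡ 34. → (4, 34)
3Q: (4, 34) + (2, 21). λ = (21 - 34)/(2 - 4) ≡ 28/39 mod 41. 39⁻¹ ≡ 20 (mod 41), so λ ≡ 27.
  x = λ² - 4 - 2 = 729 - 6 ≡ 26; y = λ·(4 - 26) - 34 ≡ 28. → (26, 28)
4Q: (26, 28) + (2, 21). λ = (21 - 28)/(2 - 26) ≡ 34/17 mod 41. 17⁻¹ ≡ 29 (mod 41) since 17·29 = 493 ≡ 1, so λ ≡ 2.
  x = λ² - 26 - 2 = 4 - 28 ≡ 17; y = λ·(26 - 17) - 28 ≡ 31. → (17, 31)
5Q: (17, 31) + (2, 21). λ = (21 - 31)/(2 - 17) ≡ 31/26 mod 41. 26⁻¹ ≡ 30 (mod 41), so λ ≡ 28.
  x = λ² - 17 - 2 = 784 - 19 ≡ 27; y = λ·(17 - 27) - 31 ≡ 17. → (27, 17)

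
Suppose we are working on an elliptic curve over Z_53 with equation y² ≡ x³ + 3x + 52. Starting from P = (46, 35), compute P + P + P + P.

(14, 33)

Repeated addition: build up to 4P.
2P: tangent at (46, 35): λ = (3·46² + 3)/(2·35) ≡ 44/17. 17⁻¹ ≡ 25 (mod 53), so λ ≡ 44·25 ≡ 40.
  x = λ² - 46 - 46 = 1600 - 92 ≡ 24; y = λ·(46 - 24) - 35 ≡ 50. → (24, 50)
3P: (24, 50) + (46, 35). λ = (35 - 50)/(46 - 24) ≡ 38/22 mod 53. 22⁻¹ ≡ 41 (mod 53) since 22·41 = 902 ≡ 1, so λ ≡ 21.
  x = λ² - 24 - 46 = 441 - 70 ≡ 0; y = λ·(24 - 0) - 50 ≡ 30. → (0, 30)
4P: (0, 30) + (46, 35). λ = (35 - 30)/(46 - 0) ≡ 5/46 mod 53. 46⁻¹ ≡ 15 (mod 53), so λ ≡ 22.
  x = λ² - 0 - 46 = 484 - 46 ≡ 14; y = λ·(0 - 14) - 30 ≡ 33. → (14, 33)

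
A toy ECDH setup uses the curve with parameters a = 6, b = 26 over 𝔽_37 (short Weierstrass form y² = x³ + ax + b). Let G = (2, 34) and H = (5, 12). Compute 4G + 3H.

(7, 2)

First 4G:
Repeated addition: build up to 4G.
2G: tangent at (2, 34): λ = (3·2² + 6)/(2·34) ≡ 18/31. 31⁻¹ ≡ 6 (mod 37) since 31·6 = 186 ≡ 1, so λ ≡ 18·6 ≡ 34.
  x = λ² - 2 - 2 = 1156 - 4 ≡ 5; y = λ·(2 - 5) - 34 ≡ 12. → (5, 12)
3G: (5, 12) + (2, 34). λ = (34 - 12)/(2 - 5) ≡ 22/34 mod 37. 34⁻¹ ≡ 12 (mod 37), so λ ≡ 5.
  x = λ² - 5 - 2 = 25 - 7 ≡ 18; y = λ·(5 - 18) - 12 ≡ 34. → (18, 34)
4G: (18, 34) + (2, 34). λ = (34 - 34)/(2 - 18) ≡ 0/21 mod 37. 21⁻¹ ≡ 30 (mod 37), so λ ≡ 0.
  x = λ² - 18 - 2 = 0 - 20 ≡ 17; y = λ·(18 - 17) - 34 ≡ 3. → (17, 3)
4G = (17, 3).
Next 3H:
Repeated addition: build up to 3H.
2H: tangent at (5, 12): λ = (3·5² + 6)/(2·12) ≡ 7/24. 24⁻¹ ≡ 17 (mod 37), so λ ≡ 7·17 ≡ 8.
  x = λ² - 5 - 5 = 64 - 10 ≡ 17; y = λ·(5 - 17) - 12 ≡ 3. → (17, 3)
3H: (17, 3) + (5, 12). λ = (12 - 3)/(5 - 17) ≡ 9/25 mod 37. 25⁻¹ ≡ 3 (mod 37), so λ ≡ 27.
  x = λ² - 17 - 5 = 729 - 22 ≡ 4; y = λ·(17 - 4) - 3 ≡ 15. → (4, 15)
3H = (4, 15).
Finally 4G + 3H:
(17, 3) + (4, 15). λ = (15 - 3)/(4 - 17) ≡ 12/24 mod 37. 24⁻¹ ≡ 17 (mod 37) since 24·17 = 408 ≡ 1, so λ ≡ 19.
  x = λ² - 17 - 4 = 361 - 21 ≡ 7; y = λ·(17 - 7) - 3 ≡ 2. → (7, 2)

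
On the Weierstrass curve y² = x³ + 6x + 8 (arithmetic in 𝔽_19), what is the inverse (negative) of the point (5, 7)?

(5, 12)

-(5, 7) = (5, -7 mod 19) = (5, 12).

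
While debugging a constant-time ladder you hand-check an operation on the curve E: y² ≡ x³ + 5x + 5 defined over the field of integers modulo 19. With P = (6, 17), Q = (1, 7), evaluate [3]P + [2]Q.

(14, 8)

First 3P:
Repeated addition: build up to 3P.
2P: tangent at (6, 17): λ = (3·6² + 5)/(2·17) ≡ 18/15. 15⁻¹ ≡ 14 (mod 19) since 15·14 = 210 ≡ 1, so λ ≡ 18·14 ≡ 5.
  x = λ² - 6 - 6 = 25 - 12 ≡ 13; y = λ·(6 - 13) - 17 ≡ 5. → (13, 5)
3P: (13, 5) + (6, 17). λ = (17 - 5)/(6 - 13) ≡ 12/12 mod 19. 12⁻¹ ≡ 8 (mod 19), so λ ≡ 1.
  x = λ² - 13 - 6 = 1 - 19 ≡ 1; y = λ·(13 - 1) - 5 ≡ 7. → (1, 7)
3P = (1, 7).
Next 2Q:
Repeated addition: build up to 2Q.
2Q: tangent at (1, 7): λ = (3·1² + 5)/(2·7) ≡ 8/14. 14⁻¹ ≡ 15 (mod 19), so λ ≡ 8·15 ≡ 6.
  x = λ² - 1 - 1 = 36 - 2 ≡ 15; y = λ·(1 - 15) - 7 ≡ 4. → (15, 4)
2Q = (15, 4).
Finally 3P + 2Q:
(1, 7) + (15, 4). λ = (4 - 7)/(15 - 1) ≡ 16/14 mod 19. 14⁻¹ ≡ 15 (mod 19) since 14·15 = 210 ≡ 1, so λ ≡ 12.
  x = λ² - 1 - 15 = 144 - 16 ≡ 14; y = λ·(1 - 14) - 7 ≡ 8. → (14, 8)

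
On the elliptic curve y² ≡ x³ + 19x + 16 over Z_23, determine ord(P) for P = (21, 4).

2P: tangent at (21, 4): λ = (3·21² + 19)/(2·4) ≡ 8/8. 8⁻¹ ≡ 3 (mod 23), so λ ≡ 8·3 ≡ 1.
  x = λ² - 21 - 21 = 1 - 42 ≡ 5; y = λ·(21 - 5) - 4 ≡ 12. → (5, 12)
3P: (5, 12) + (21, 4). λ = (4 - 12)/(21 - 5) ≡ 15/16 mod 23. 16⁻¹ ≡ 13 (mod 23) since 16·13 = 208 ≡ 1, so λ ≡ 11.
  x = λ² - 5 - 21 = 121 - 26 ≡ 3; y = λ·(5 - 3) - 12 ≡ 10. → (3, 10)
4P: (3, 10) + (21, 4). λ = (4 - 10)/(21 - 3) ≡ 17/18 mod 23. 18⁻¹ ≡ 9 (mod 23), so λ ≡ 15.
  x = λ² - 3 - 21 = 225 - 24 ≡ 17; y = λ·(3 - 17) - 10 ≡ 10. → (17, 10)
5P: (17, 10) + (21, 4). λ = (4 - 10)/(21 - 17) ≡ 17/4 mod 23. 4⁻¹ ≡ 6 (mod 23) since 4·6 = 24 ≡ 1, so λ ≡ 10.
  x = λ² - 17 - 21 = 100 - 38 ≡ 16; y = λ·(17 - 16) - 10 ≡ 0. → (16, 0)
6P: (16, 0) + (21, 4). λ = (4 - 0)/(21 - 16) ≡ 4/5 mod 23. 5⁻¹ ≡ 14 (mod 23) since 5·14 = 70 ≡ 1, so λ ≡ 10.
  x = λ² - 16 - 21 = 100 - 37 ≡ 17; y = λ·(16 - 17) - 0 ≡ 13. → (17, 13)
7P: (17, 13) + (21, 4). λ = (4 - 13)/(21 - 17) ≡ 14/4 mod 23. 4⁻¹ ≡ 6 (mod 23) since 4·6 = 24 ≡ 1, so λ ≡ 15.
  x = λ² - 17 - 21 = 225 - 38 ≡ 3; y = λ·(17 - 3) - 13 ≡ 13. → (3, 13)
8P: (3, 13) + (21, 4). λ = (4 - 13)/(21 - 3) ≡ 14/18 mod 23. 18⁻¹ ≡ 9 (mod 23), so λ ≡ 11.
  x = λ² - 3 - 21 = 121 - 24 ≡ 5; y = λ·(3 - 5) - 13 ≡ 11. → (5, 11)
9P: (5, 11) + (21, 4). λ = (4 - 11)/(21 - 5) ≡ 16/16 mod 23. 16⁻¹ ≡ 13 (mod 23) since 16·13 = 208 ≡ 1, so λ ≡ 1.
  x = λ² - 5 - 21 = 1 - 26 ≡ 21; y = λ·(5 - 21) - 11 ≡ 19. → (21, 19)
10P: (21, 19) + (21, 4): same x and y₁ ≡ -y₂, so the sum is O.
10P = O, so the order is 10.

10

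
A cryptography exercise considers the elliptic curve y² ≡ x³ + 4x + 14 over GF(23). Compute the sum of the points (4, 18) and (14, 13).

(4, 18) + (14, 13). λ = (13 - 18)/(14 - 4) ≡ 18/10 mod 23. 10⁻¹ ≡ 7 (mod 23), so λ ≡ 11.
  x = λ² - 4 - 14 = 121 - 18 ≡ 11; y = λ·(4 - 11) - 18 ≡ 20. → (11, 20)

(11, 20)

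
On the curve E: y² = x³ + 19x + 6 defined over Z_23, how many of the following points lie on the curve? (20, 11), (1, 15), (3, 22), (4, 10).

(20, 11): 11² ≡ 6, rhs ≡ 14 → off.
(1, 15): 15² ≡ 18, rhs ≡ 3 → off.
(3, 22): 22² ≡ 1, rhs ≡ 21 → off.
(4, 10): 10² ≡ 8, rhs ≡ 8 → on.

1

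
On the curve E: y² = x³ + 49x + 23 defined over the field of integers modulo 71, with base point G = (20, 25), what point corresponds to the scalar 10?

(52, 16)

Double-and-add on 10 = (1010)₂. Start with G = (20, 25) for the leading 1-bit.
double: tangent at (20, 25): λ = (3·20² + 49)/(2·25) ≡ 42/50. 50⁻¹ ≡ 27 (mod 71) since 50·27 = 1350 ≡ 1, so λ ≡ 42·27 ≡ 69.
  x = λ² - 20 - 20 = 4761 - 40 ≡ 35; y = λ·(20 - 35) - 25 ≡ 5. → (35, 5)
double: tangent at (35, 5): λ = (3·35² + 49)/(2·5) ≡ 32/10. 10⁻¹ ≡ 64 (mod 71) since 10·64 = 640 ≡ 1, so λ ≡ 32·64 ≡ 60.
  x = λ² - 35 - 35 = 3600 - 70 ≡ 51; y = λ·(35 - 51) - 5 ≡ 29. → (51, 29)
add G: (51, 29) + (20, 25). λ = (25 - 29)/(20 - 51) ≡ 67/40 mod 71. 40⁻¹ ≡ 16 (mod 71) since 40·16 = 640 ≡ 1, so λ ≡ 7.
  x = λ² - 51 - 20 = 49 - 71 ≡ 49; y = λ·(51 - 49) - 29 ≡ 56. → (49, 56)
double: tangent at (49, 56): λ = (3·49² + 49)/(2·56) ≡ 10/41. 41⁻¹ ≡ 26 (mod 71), so λ ≡ 10·26 ≡ 47.
  x = λ² - 49 - 49 = 2209 - 98 ≡ 52; y = λ·(49 - 52) - 56 ≡ 16. → (52, 16)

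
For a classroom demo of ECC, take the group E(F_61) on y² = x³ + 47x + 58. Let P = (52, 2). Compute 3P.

(30, 46)

Repeated addition: build up to 3P.
2P: tangent at (52, 2): λ = (3·52² + 47)/(2·2) ≡ 46/4. 4⁻¹ ≡ 46 (mod 61), so λ ≡ 46·46 ≡ 42.
  x = λ² - 52 - 52 = 1764 - 104 ≡ 13; y = λ·(52 - 13) - 2 ≡ 50. → (13, 50)
3P: (13, 50) + (52, 2). λ = (2 - 50)/(52 - 13) ≡ 13/39 mod 61. 39⁻¹ ≡ 36 (mod 61) since 39·36 = 1404 ≡ 1, so λ ≡ 41.
  x = λ² - 13 - 52 = 1681 - 65 ≡ 30; y = λ·(13 - 30) - 50 ≡ 46. → (30, 46)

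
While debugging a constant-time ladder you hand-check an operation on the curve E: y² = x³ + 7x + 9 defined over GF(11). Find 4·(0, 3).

(7, 7)

Write G = (0, 3).
Repeated addition: build up to 4G.
2G: tangent at (0, 3): λ = (3·0² + 7)/(2·3) ≡ 7/6. 6⁻¹ ≡ 2 (mod 11), so λ ≡ 7·2 ≡ 3.
  x = λ² - 0 - 0 = 9 - 0 ≡ 9; y = λ·(0 - 9) - 3 ≡ 3. → (9, 3)
3G: (9, 3) + (0, 3). λ = (3 - 3)/(0 - 9) ≡ 0/2 mod 11. 2⁻¹ ≡ 6 (mod 11) since 2·6 = 12 ≡ 1, so λ ≡ 0.
  x = λ² - 9 - 0 = 0 - 9 ≡ 2; y = λ·(9 - 2) - 3 ≡ 8. → (2, 8)
4G: (2, 8) + (0, 3). λ = (3 - 8)/(0 - 2) ≡ 6/9 mod 11. 9⁻¹ ≡ 5 (mod 11) since 9·5 = 45 ≡ 1, so λ ≡ 8.
  x = λ² - 2 - 0 = 64 - 2 ≡ 7; y = λ·(2 - 7) - 8 ≡ 7. → (7, 7)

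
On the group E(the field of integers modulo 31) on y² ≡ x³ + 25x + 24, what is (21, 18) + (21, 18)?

tangent at (21, 18): λ = (3·21² + 25)/(2·18) ≡ 15/5. 5⁻¹ ≡ 25 (mod 31) since 5·25 = 125 ≡ 1, so λ ≡ 15·25 ≡ 3.
  x = λ² - 21 - 21 = 9 - 42 ≡ 29; y = λ·(21 - 29) - 18 ≡ 20. → (29, 20)

(29, 20)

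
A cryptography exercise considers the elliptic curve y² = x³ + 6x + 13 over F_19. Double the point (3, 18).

tangent at (3, 18): λ = (3·3² + 6)/(2·18) ≡ 14/17. 17⁻¹ ≡ 9 (mod 19), so λ ≡ 14·9 ≡ 12.
  x = λ² - 3 - 3 = 144 - 6 ≡ 5; y = λ·(3 - 5) - 18 ≡ 15. → (5, 15)

(5, 15)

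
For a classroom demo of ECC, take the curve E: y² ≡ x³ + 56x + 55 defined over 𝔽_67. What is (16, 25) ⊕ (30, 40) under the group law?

(16, 25) + (30, 40). λ = (40 - 25)/(30 - 16) ≡ 15/14 mod 67. 14⁻¹ ≡ 24 (mod 67) since 14·24 = 336 ≡ 1, so λ ≡ 25.
  x = λ² - 16 - 30 = 625 - 46 ≡ 43; y = λ·(16 - 43) - 25 ≡ 37. → (43, 37)

(43, 37)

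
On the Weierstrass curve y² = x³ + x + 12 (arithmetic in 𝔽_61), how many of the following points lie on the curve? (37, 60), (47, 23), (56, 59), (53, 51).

(37, 60): 60² ≡ 1, rhs ≡ 11 → off.
(47, 23): 23² ≡ 41, rhs ≡ 60 → off.
(56, 59): 59² ≡ 4, rhs ≡ 4 → on.
(53, 51): 51² ≡ 39, rhs ≡ 41 → off.

1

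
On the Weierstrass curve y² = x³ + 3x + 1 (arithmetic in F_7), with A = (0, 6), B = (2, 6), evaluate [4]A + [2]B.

First 4A:
Double-and-add on 4 = (100)₂. Start with A = (0, 6) for the leading 1-bit.
double: tangent at (0, 6): λ = (3·0² + 3)/(2·6) ≡ 3/5. 5⁻¹ ≡ 3 (mod 7), so λ ≡ 3·3 ≡ 2.
  x = λ² - 0 - 0 = 4 - 0 ≡ 4; y = λ·(0 - 4) - 6 ≡ 0. → (4, 0)
double: (4, 0) + (4, 0): same x and y₁ ≡ -y₂, so the sum is O.
4A = O.
Next 2B:
Repeated addition: build up to 2B.
2B: tangent at (2, 6): λ = (3·2² + 3)/(2·6) ≡ 1/5. 5⁻¹ ≡ 3 (mod 7) since 5·3 = 15 ≡ 1, so λ ≡ 1·3 ≡ 3.
  x = λ² - 2 - 2 = 9 - 4 ≡ 5; y = λ·(2 - 5) - 6 ≡ 6. → (5, 6)
2B = (5, 6).
Finally 4A + 2B:
O + (5, 6) = (5, 6) (identity).

(5, 6)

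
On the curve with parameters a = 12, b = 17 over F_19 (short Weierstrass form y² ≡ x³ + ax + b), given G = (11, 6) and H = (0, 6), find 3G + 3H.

First 3G:
Repeated addition: build up to 3G.
2G: tangent at (11, 6): λ = (3·11² + 12)/(2·6) ≡ 14/12. 12⁻¹ ≡ 8 (mod 19), so λ ≡ 14·8 ≡ 17.
  x = λ² - 11 - 11 = 289 - 22 ≡ 1; y = λ·(11 - 1) - 6 ≡ 12. → (1, 12)
3G: (1, 12) + (11, 6). λ = (6 - 12)/(11 - 1) ≡ 13/10 mod 19. 10⁻¹ ≡ 2 (mod 19), so λ ≡ 7.
  x = λ² - 1 - 11 = 49 - 12 ≡ 18; y = λ·(1 - 18) - 12 ≡ 2. → (18, 2)
3G = (18, 2).
Next 3H:
Repeated addition: build up to 3H.
2H: tangent at (0, 6): λ = (3·0² + 12)/(2·6) ≡ 12/12. 12⁻¹ ≡ 8 (mod 19) since 12·8 = 96 ≡ 1, so λ ≡ 12·8 ≡ 1.
  x = λ² - 0 - 0 = 1 - 0 ≡ 1; y = λ·(0 - 1) - 6 ≡ 12. → (1, 12)
3H: (1, 12) + (0, 6). λ = (6 - 12)/(0 - 1) ≡ 13/18 mod 19. 18⁻¹ ≡ 18 (mod 19) since 18·18 = 324 ≡ 1, so λ ≡ 6.
  x = λ² - 1 - 0 = 36 - 1 ≡ 16; y = λ·(1 - 16) - 12 ≡ 12. → (16, 12)
3H = (16, 12).
Finally 3G + 3H:
(18, 2) + (16, 12). λ = (12 - 2)/(16 - 18) ≡ 10/17 mod 19. 17⁻¹ ≡ 9 (mod 19) since 17·9 = 153 ≡ 1, so λ ≡ 14.
  x = λ² - 18 - 16 = 196 - 34 ≡ 10; y = λ·(18 - 10) - 2 ≡ 15. → (10, 15)

(10, 15)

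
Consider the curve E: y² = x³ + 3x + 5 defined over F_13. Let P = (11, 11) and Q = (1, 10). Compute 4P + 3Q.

First 4P:
Repeated addition: build up to 4P.
2P: tangent at (11, 11): λ = (3·11² + 3)/(2·11) ≡ 2/9. 9⁻¹ ≡ 3 (mod 13), so λ ≡ 2·3 ≡ 6.
  x = λ² - 11 - 11 = 36 - 22 ≡ 1; y = λ·(11 - 1) - 11 ≡ 10. → (1, 10)
3P: (1, 10) + (11, 11). λ = (11 - 10)/(11 - 1) ≡ 1/10 mod 13. 10⁻¹ ≡ 4 (mod 13) since 10·4 = 40 ≡ 1, so λ ≡ 4.
  x = λ² - 1 - 11 = 16 - 12 ≡ 4; y = λ·(1 - 4) - 10 ≡ 4. → (4, 4)
4P: (4, 4) + (11, 11). λ = (11 - 4)/(11 - 4) ≡ 7/7 mod 13. 7⁻¹ ≡ 2 (mod 13) since 7·2 = 14 ≡ 1, so λ ≡ 1.
  x = λ² - 4 - 11 = 1 - 15 ≡ 12; y = λ·(4 - 12) - 4 ≡ 1. → (12, 1)
4P = (12, 1).
Next 3Q:
Repeated addition: build up to 3Q.
2Q: tangent at (1, 10): λ = (3·1² + 3)/(2·10) ≡ 6/7. 7⁻¹ ≡ 2 (mod 13) since 7·2 = 14 ≡ 1, so λ ≡ 6·2 ≡ 12.
  x = λ² - 1 - 1 = 144 - 2 ≡ 12; y = λ·(1 - 12) - 10 ≡ 1. → (12, 1)
3Q: (12, 1) + (1, 10). λ = (10 - 1)/(1 - 12) ≡ 9/2 mod 13. 2⁻¹ ≡ 7 (mod 13), so λ ≡ 11.
  x = λ² - 12 - 1 = 121 - 13 ≡ 4; y = λ·(12 - 4) - 1 ≡ 9. → (4, 9)
3Q = (4, 9).
Finally 4P + 3Q:
(12, 1) + (4, 9). λ = (9 - 1)/(4 - 12) ≡ 8/5 mod 13. 5⁻¹ ≡ 8 (mod 13) since 5·8 = 40 ≡ 1, so λ ≡ 12.
  x = λ² - 12 - 4 = 144 - 16 ≡ 11; y = λ·(12 - 11) - 1 ≡ 11. → (11, 11)

(11, 11)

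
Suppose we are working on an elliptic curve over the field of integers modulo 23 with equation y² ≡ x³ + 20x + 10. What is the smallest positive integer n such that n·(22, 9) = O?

6

2P: tangent at (22, 9): λ = (3·22² + 20)/(2·9) ≡ 0/18. 18⁻¹ ≡ 9 (mod 23), so λ ≡ 0·9 ≡ 0.
  x = λ² - 22 - 22 = 0 - 44 ≡ 2; y = λ·(22 - 2) - 9 ≡ 14. → (2, 14)
3P: (2, 14) + (22, 9). λ = (9 - 14)/(22 - 2) ≡ 18/20 mod 23. 20⁻¹ ≡ 15 (mod 23) since 20·15 = 300 ≡ 1, so λ ≡ 17.
  x = λ² - 2 - 22 = 289 - 24 ≡ 12; y = λ·(2 - 12) - 14 ≡ 0. → (12, 0)
4P: (12, 0) + (22, 9). λ = (9 - 0)/(22 - 12) ≡ 9/10 mod 23. 10⁻¹ ≡ 7 (mod 23) since 10·7 = 70 ≡ 1, so λ ≡ 17.
  x = λ² - 12 - 22 = 289 - 34 ≡ 2; y = λ·(12 - 2) - 0 ≡ 9. → (2, 9)
5P: (2, 9) + (22, 9). λ = (9 - 9)/(22 - 2) ≡ 0/20 mod 23. 20⁻¹ ≡ 15 (mod 23) since 20·15 = 300 ≡ 1, so λ ≡ 0.
  x = λ² - 2 - 22 = 0 - 24 ≡ 22; y = λ·(2 - 22) - 9 ≡ 14. → (22, 14)
6P: (22, 14) + (22, 9): same x and y₁ ≡ -y₂, so the sum is O.
6P = O, so the order is 6.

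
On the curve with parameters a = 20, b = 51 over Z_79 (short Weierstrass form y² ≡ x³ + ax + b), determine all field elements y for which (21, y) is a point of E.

x³ + 20x + 51 = 9732 ≡ 15 (mod 79).
15 is a non-residue mod 79; no y exists.

none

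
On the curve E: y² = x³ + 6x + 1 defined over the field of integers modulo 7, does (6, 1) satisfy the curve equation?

yes

y² = 1² ≡ 1; x³ + 6x + 1 = 253 ≡ 1 (mod 7). 1 = 1.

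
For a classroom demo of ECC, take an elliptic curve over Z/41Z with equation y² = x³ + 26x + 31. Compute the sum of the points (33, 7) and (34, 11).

(31, 1)

(33, 7) + (34, 11). λ = (11 - 7)/(34 - 33) ≡ 4/1 mod 41. 1⁻¹ ≡ 1 (mod 41) since 1·1 = 1 ≡ 1, so λ ≡ 4.
  x = λ² - 33 - 34 = 16 - 67 ≡ 31; y = λ·(33 - 31) - 7 ≡ 1. → (31, 1)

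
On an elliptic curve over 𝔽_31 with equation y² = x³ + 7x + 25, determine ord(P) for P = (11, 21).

4

2P: tangent at (11, 21): λ = (3·11² + 7)/(2·21) ≡ 29/11. 11⁻¹ ≡ 17 (mod 31), so λ ≡ 29·17 ≡ 28.
  x = λ² - 11 - 11 = 784 - 22 ≡ 18; y = λ·(11 - 18) - 21 ≡ 0. → (18, 0)
3P: (18, 0) + (11, 21). λ = (21 - 0)/(11 - 18) ≡ 21/24 mod 31. 24⁻¹ ≡ 22 (mod 31) since 24·22 = 528 ≡ 1, so λ ≡ 28.
  x = λ² - 18 - 11 = 784 - 29 ≡ 11; y = λ·(18 - 11) - 0 ≡ 10. → (11, 10)
4P: (11, 10) + (11, 21): same x and y₁ ≡ -y₂, so the sum is 𝒪.
4P = 𝒪, so the order is 4.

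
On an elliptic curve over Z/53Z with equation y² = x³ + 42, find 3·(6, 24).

Write P = (6, 24).
Repeated addition: build up to 3P.
2P: tangent at (6, 24): λ = (3·6² + 0)/(2·24) ≡ 2/48. 48⁻¹ ≡ 21 (mod 53) since 48·21 = 1008 ≡ 1, so λ ≡ 2·21 ≡ 42.
  x = λ² - 6 - 6 = 1764 - 12 ≡ 3; y = λ·(6 - 3) - 24 ≡ 49. → (3, 49)
3P: (3, 49) + (6, 24). λ = (24 - 49)/(6 - 3) ≡ 28/3 mod 53. 3⁻¹ ≡ 18 (mod 53), so λ ≡ 27.
  x = λ² - 3 - 6 = 729 - 9 ≡ 31; y = λ·(3 - 31) - 49 ≡ 43. → (31, 43)

(31, 43)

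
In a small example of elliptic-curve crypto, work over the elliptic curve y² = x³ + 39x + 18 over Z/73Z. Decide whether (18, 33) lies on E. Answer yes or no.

y² = 33² ≡ 67; x³ + 39x + 18 = 6552 ≡ 55 (mod 73). 67 ≠ 55.

no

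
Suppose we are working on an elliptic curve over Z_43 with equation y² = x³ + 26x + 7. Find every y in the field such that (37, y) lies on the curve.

x³ + 26x + 7 = 51622 ≡ 22 (mod 43).
22 is a non-residue mod 43; no y exists.

none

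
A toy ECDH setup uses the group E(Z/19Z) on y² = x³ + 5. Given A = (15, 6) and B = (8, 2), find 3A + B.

First 3A:
Repeated addition: build up to 3A.
2A: tangent at (15, 6): λ = (3·15² + 0)/(2·6) ≡ 10/12. 12⁻¹ ≡ 8 (mod 19) since 12·8 = 96 ≡ 1, so λ ≡ 10·8 ≡ 4.
  x = λ² - 15 - 15 = 16 - 30 ≡ 5; y = λ·(15 - 5) - 6 ≡ 15. → (5, 15)
3A: (5, 15) + (15, 6). λ = (6 - 15)/(15 - 5) ≡ 10/10 mod 19. 10⁻¹ ≡ 2 (mod 19) since 10·2 = 20 ≡ 1, so λ ≡ 1.
  x = λ² - 5 - 15 = 1 - 20 ≡ 0; y = λ·(5 - 0) - 15 ≡ 9. → (0, 9)
3A = (0, 9).
Finally 3A + B:
(0, 9) + (8, 2). λ = (2 - 9)/(8 - 0) ≡ 12/8 mod 19. 8⁻¹ ≡ 12 (mod 19), so λ ≡ 11.
  x = λ² - 0 - 8 = 121 - 8 ≡ 18; y = λ·(0 - 18) - 9 ≡ 2. → (18, 2)

(18, 2)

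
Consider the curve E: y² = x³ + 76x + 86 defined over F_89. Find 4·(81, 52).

Write Q = (81, 52).
Double-and-add on 4 = (100)₂. Start with Q = (81, 52) for the leading 1-bit.
double: tangent at (81, 52): λ = (3·81² + 76)/(2·52) ≡ 1/15. 15⁻¹ ≡ 6 (mod 89) since 15·6 = 90 ≡ 1, so λ ≡ 1·6 ≡ 6.
  x = λ² - 81 - 81 = 36 - 162 ≡ 52; y = λ·(81 - 52) - 52 ≡ 33. → (52, 33)
double: tangent at (52, 33): λ = (3·52² + 76)/(2·33) ≡ 0/66. 66⁻¹ ≡ 58 (mod 89), so λ ≡ 0·58 ≡ 0.
  x = λ² - 52 - 52 = 0 - 104 ≡ 74; y = λ·(52 - 74) - 33 ≡ 56. → (74, 56)

(74, 56)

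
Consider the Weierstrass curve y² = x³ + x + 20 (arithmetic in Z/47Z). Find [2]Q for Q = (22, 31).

tangent at (22, 31): λ = (3·22² + 1)/(2·31) ≡ 43/15. 15⁻¹ ≡ 22 (mod 47) since 15·22 = 330 ≡ 1, so λ ≡ 43·22 ≡ 6.
  x = λ² - 22 - 22 = 36 - 44 ≡ 39; y = λ·(22 - 39) - 31 ≡ 8. → (39, 8)

(39, 8)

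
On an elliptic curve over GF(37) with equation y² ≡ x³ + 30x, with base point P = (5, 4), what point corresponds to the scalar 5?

(20, 33)

Double-and-add on 5 = (101)₂. Start with P = (5, 4) for the leading 1-bit.
double: tangent at (5, 4): λ = (3·5² + 30)/(2·4) ≡ 31/8. 8⁻¹ ≡ 14 (mod 37), so λ ≡ 31·14 ≡ 27.
  x = λ² - 5 - 5 = 729 - 10 ≡ 16; y = λ·(5 - 16) - 4 ≡ 32. → (16, 32)
double: tangent at (16, 32): λ = (3·16² + 30)/(2·32) ≡ 21/27. 27⁻¹ ≡ 11 (mod 37) since 27·11 = 297 ≡ 1, so λ ≡ 21·11 ≡ 9.
  x = λ² - 16 - 16 = 81 - 32 ≡ 12; y = λ·(16 - 12) - 32 ≡ 4. → (12, 4)
add P: (12, 4) + (5, 4). λ = (4 - 4)/(5 - 12) ≡ 0/30 mod 37. 30⁻¹ ≡ 21 (mod 37) since 30·21 = 630 ≡ 1, so λ ≡ 0.
  x = λ² - 12 - 5 = 0 - 17 ≡ 20; y = λ·(12 - 20) - 4 ≡ 33. → (20, 33)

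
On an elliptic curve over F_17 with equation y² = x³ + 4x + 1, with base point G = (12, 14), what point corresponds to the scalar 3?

(9, 16)

Repeated addition: build up to 3G.
2G: tangent at (12, 14): λ = (3·12² + 4)/(2·14) ≡ 11/11. 11⁻¹ ≡ 14 (mod 17), so λ ≡ 11·14 ≡ 1.
  x = λ² - 12 - 12 = 1 - 24 ≡ 11; y = λ·(12 - 11) - 14 ≡ 4. → (11, 4)
3G: (11, 4) + (12, 14). λ = (14 - 4)/(12 - 11) ≡ 10/1 mod 17. 1⁻¹ ≡ 1 (mod 17), so λ ≡ 10.
  x = λ² - 11 - 12 = 100 - 23 ≡ 9; y = λ·(11 - 9) - 4 ≡ 16. → (9, 16)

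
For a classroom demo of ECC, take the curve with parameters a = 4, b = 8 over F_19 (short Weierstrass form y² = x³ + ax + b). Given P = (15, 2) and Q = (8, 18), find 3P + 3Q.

(17, 12)

First 3P:
Repeated addition: build up to 3P.
2P: tangent at (15, 2): λ = (3·15² + 4)/(2·2) ≡ 14/4. 4⁻¹ ≡ 5 (mod 19), so λ ≡ 14·5 ≡ 13.
  x = λ² - 15 - 15 = 169 - 30 ≡ 6; y = λ·(15 - 6) - 2 ≡ 1. → (6, 1)
3P: (6, 1) + (15, 2). λ = (2 - 1)/(15 - 6) ≡ 1/9 mod 19. 9⁻¹ ≡ 17 (mod 19) since 9·17 = 153 ≡ 1, so λ ≡ 17.
  x = λ² - 6 - 15 = 289 - 21 ≡ 2; y = λ·(6 - 2) - 1 ≡ 10. → (2, 10)
3P = (2, 10).
Next 3Q:
Repeated addition: build up to 3Q.
2Q: tangent at (8, 18): λ = (3·8² + 4)/(2·18) ≡ 6/17. 17⁻¹ ≡ 9 (mod 19), so λ ≡ 6·9 ≡ 16.
  x = λ² - 8 - 8 = 256 - 16 ≡ 12; y = λ·(8 - 12) - 18 ≡ 13. → (12, 13)
3Q: (12, 13) + (8, 18). λ = (18 - 13)/(8 - 12) ≡ 5/15 mod 19. 15⁻¹ ≡ 14 (mod 19) since 15·14 = 210 ≡ 1, so λ ≡ 13.
  x = λ² - 12 - 8 = 169 - 20 ≡ 16; y = λ·(12 - 16) - 13 ≡ 11. → (16, 11)
3Q = (16, 11).
Finally 3P + 3Q:
(2, 10) + (16, 11). λ = (11 - 10)/(16 - 2) ≡ 1/14 mod 19. 14⁻¹ ≡ 15 (mod 19), so λ ≡ 15.
  x = λ² - 2 - 16 = 225 - 18 ≡ 17; y = λ·(2 - 17) - 10 ≡ 12. → (17, 12)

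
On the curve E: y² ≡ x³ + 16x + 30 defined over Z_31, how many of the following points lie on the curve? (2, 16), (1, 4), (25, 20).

(2, 16): 16² ≡ 8, rhs ≡ 8 → on.
(1, 4): 4² ≡ 16, rhs ≡ 16 → on.
(25, 20): 20² ≡ 28, rhs ≡ 28 → on.

3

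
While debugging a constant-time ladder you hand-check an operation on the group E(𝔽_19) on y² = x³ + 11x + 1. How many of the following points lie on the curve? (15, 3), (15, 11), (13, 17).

(15, 3): 3² ≡ 9, rhs ≡ 7 → off.
(15, 11): 11² ≡ 7, rhs ≡ 7 → on.
(13, 17): 17² ≡ 4, rhs ≡ 4 → on.

2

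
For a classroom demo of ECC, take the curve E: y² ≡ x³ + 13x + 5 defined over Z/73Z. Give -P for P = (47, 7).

(47, 66)

-(47, 7) = (47, -7 mod 73) = (47, 66).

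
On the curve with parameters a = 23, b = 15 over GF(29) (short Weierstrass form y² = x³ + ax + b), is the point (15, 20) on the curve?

yes

y² = 20² ≡ 23; x³ + 23x + 15 = 3735 ≡ 23 (mod 29). 23 = 23.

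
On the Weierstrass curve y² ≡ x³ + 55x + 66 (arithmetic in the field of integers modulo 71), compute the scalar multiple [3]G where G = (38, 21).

Repeated addition: build up to 3G.
2G: tangent at (38, 21): λ = (3·38² + 55)/(2·21) ≡ 56/42. 42⁻¹ ≡ 22 (mod 71) since 42·22 = 924 ≡ 1, so λ ≡ 56·22 ≡ 25.
  x = λ² - 38 - 38 = 625 - 76 ≡ 52; y = λ·(38 - 52) - 21 ≡ 55. → (52, 55)
3G: (52, 55) + (38, 21). λ = (21 - 55)/(38 - 52) ≡ 37/57 mod 71. 57⁻¹ ≡ 5 (mod 71), so λ ≡ 43.
  x = λ² - 52 - 38 = 1849 - 90 ≡ 55; y = λ·(52 - 55) - 55 ≡ 29. → (55, 29)

(55, 29)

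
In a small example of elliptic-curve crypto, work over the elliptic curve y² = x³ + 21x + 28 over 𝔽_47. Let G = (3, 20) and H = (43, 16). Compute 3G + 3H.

First 3G:
Repeated addition: build up to 3G.
2G: tangent at (3, 20): λ = (3·3² + 21)/(2·20) ≡ 1/40. 40⁻¹ ≡ 20 (mod 47), so λ ≡ 1·20 ≡ 20.
  x = λ² - 3 - 3 = 400 - 6 ≡ 18; y = λ·(3 - 18) - 20 ≡ 9. → (18, 9)
3G: (18, 9) + (3, 20). λ = (20 - 9)/(3 - 18) ≡ 11/32 mod 47. 32⁻¹ ≡ 25 (mod 47), so λ ≡ 40.
  x = λ² - 18 - 3 = 1600 - 21 ≡ 28; y = λ·(18 - 28) - 9 ≡ 14. → (28, 14)
3G = (28, 14).
Next 3H:
Repeated addition: build up to 3H.
2H: tangent at (43, 16): λ = (3·43² + 21)/(2·16) ≡ 22/32. 32⁻¹ ≡ 25 (mod 47), so λ ≡ 22·25 ≡ 33.
  x = λ² - 43 - 43 = 1089 - 86 ≡ 16; y = λ·(43 - 16) - 16 ≡ 29. → (16, 29)
3H: (16, 29) + (43, 16). λ = (16 - 29)/(43 - 16) ≡ 34/27 mod 47. 27⁻¹ ≡ 7 (mod 47) since 27·7 = 189 ≡ 1, so λ ≡ 3.
  x = λ² - 16 - 43 = 9 - 59 ≡ 44; y = λ·(16 - 44) - 29 ≡ 28. → (44, 28)
3H = (44, 28).
Finally 3G + 3H:
(28, 14) + (44, 28). λ = (28 - 14)/(44 - 28) ≡ 14/16 mod 47. 16⁻¹ ≡ 3 (mod 47), so λ ≡ 42.
  x = λ² - 28 - 44 = 1764 - 72 ≡ 0; y = λ·(28 - 0) - 14 ≡ 34. → (0, 34)

(0, 34)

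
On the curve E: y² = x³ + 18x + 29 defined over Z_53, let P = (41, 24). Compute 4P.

(17, 52)

Repeated addition: build up to 4P.
2P: tangent at (41, 24): λ = (3·41² + 18)/(2·24) ≡ 26/48. 48⁻¹ ≡ 21 (mod 53), so λ ≡ 26·21 ≡ 16.
  x = λ² - 41 - 41 = 256 - 82 ≡ 15; y = λ·(41 - 15) - 24 ≡ 21. → (15, 21)
3P: (15, 21) + (41, 24). λ = (24 - 21)/(41 - 15) ≡ 3/26 mod 53. 26⁻¹ ≡ 51 (mod 53) since 26·51 = 1326 ≡ 1, so λ ≡ 47.
  x = λ² - 15 - 41 = 2209 - 56 ≡ 33; y = λ·(15 - 33) - 21 ≡ 34. → (33, 34)
4P: (33, 34) + (41, 24). λ = (24 - 34)/(41 - 33) ≡ 43/8 mod 53. 8⁻¹ ≡ 20 (mod 53) since 8·20 = 160 ≡ 1, so λ ≡ 12.
  x = λ² - 33 - 41 = 144 - 74 ≡ 17; y = λ·(33 - 17) - 34 ≡ 52. → (17, 52)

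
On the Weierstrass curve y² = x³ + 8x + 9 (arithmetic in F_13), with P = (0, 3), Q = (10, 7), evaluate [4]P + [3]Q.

(10, 6)

First 4P:
Repeated addition: build up to 4P.
2P: tangent at (0, 3): λ = (3·0² + 8)/(2·3) ≡ 8/6. 6⁻¹ ≡ 11 (mod 13), so λ ≡ 8·11 ≡ 10.
  x = λ² - 0 - 0 = 100 - 0 ≡ 9; y = λ·(0 - 9) - 3 ≡ 11. → (9, 11)
3P: (9, 11) + (0, 3). λ = (3 - 11)/(0 - 9) ≡ 5/4 mod 13. 4⁻¹ ≡ 10 (mod 13), so λ ≡ 11.
  x = λ² - 9 - 0 = 121 - 9 ≡ 8; y = λ·(9 - 8) - 11 ≡ 0. → (8, 0)
4P: (8, 0) + (0, 3). λ = (3 - 0)/(0 - 8) ≡ 3/5 mod 13. 5⁻¹ ≡ 8 (mod 13), so λ ≡ 11.
  x = λ² - 8 - 0 = 121 - 8 ≡ 9; y = λ·(8 - 9) - 0 ≡ 2. → (9, 2)
4P = (9, 2).
Next 3Q:
Repeated addition: build up to 3Q.
2Q: tangent at (10, 7): λ = (3·10² + 8)/(2·7) ≡ 9/1. 1⁻¹ ≡ 1 (mod 13), so λ ≡ 9·1 ≡ 9.
  x = λ² - 10 - 10 = 81 - 20 ≡ 9; y = λ·(10 - 9) - 7 ≡ 2. → (9, 2)
3Q: (9, 2) + (10, 7). λ = (7 - 2)/(10 - 9) ≡ 5/1 mod 13. 1⁻¹ ≡ 1 (mod 13) since 1·1 = 1 ≡ 1, so λ ≡ 5.
  x = λ² - 9 - 10 = 25 - 19 ≡ 6; y = λ·(9 - 6) - 2 ≡ 0. → (6, 0)
3Q = (6, 0).
Finally 4P + 3Q:
(9, 2) + (6, 0). λ = (0 - 2)/(6 - 9) ≡ 11/10 mod 13. 10⁻¹ ≡ 4 (mod 13), so λ ≡ 5.
  x = λ² - 9 - 6 = 25 - 15 ≡ 10; y = λ·(9 - 10) - 2 ≡ 6. → (10, 6)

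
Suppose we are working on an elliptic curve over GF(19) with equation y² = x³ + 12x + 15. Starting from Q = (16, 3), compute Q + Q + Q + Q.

Repeated addition: build up to 4Q.
2Q: tangent at (16, 3): λ = (3·16² + 12)/(2·3) ≡ 1/6. 6⁻¹ ≡ 16 (mod 19) since 6·16 = 96 ≡ 1, so λ ≡ 1·16 ≡ 16.
  x = λ² - 16 - 16 = 256 - 32 ≡ 15; y = λ·(16 - 15) - 3 ≡ 13. → (15, 13)
3Q: (15, 13) + (16, 3). λ = (3 - 13)/(16 - 15) ≡ 9/1 mod 19. 1⁻¹ ≡ 1 (mod 19) since 1·1 = 1 ≡ 1, so λ ≡ 9.
  x = λ² - 15 - 16 = 81 - 31 ≡ 12; y = λ·(15 - 12) - 13 ≡ 14. → (12, 14)
4Q: (12, 14) + (16, 3). λ = (3 - 14)/(16 - 12) ≡ 8/4 mod 19. 4⁻¹ ≡ 5 (mod 19), so λ ≡ 2.
  x = λ² - 12 - 16 = 4 - 28 ≡ 14; y = λ·(12 - 14) - 14 ≡ 1. → (14, 1)

(14, 1)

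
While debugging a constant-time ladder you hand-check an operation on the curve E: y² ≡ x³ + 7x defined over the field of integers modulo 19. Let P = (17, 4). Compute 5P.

O

Double-and-add on 5 = (101)₂. Start with P = (17, 4) for the leading 1-bit.
double: tangent at (17, 4): λ = (3·17² + 7)/(2·4) ≡ 0/8. 8⁻¹ ≡ 12 (mod 19), so λ ≡ 0·12 ≡ 0.
  x = λ² - 17 - 17 = 0 - 34 ≡ 4; y = λ·(17 - 4) - 4 ≡ 15. → (4, 15)
double: tangent at (4, 15): λ = (3·4² + 7)/(2·15) ≡ 17/11. 11⁻¹ ≡ 7 (mod 19), so λ ≡ 17·7 ≡ 5.
  x = λ² - 4 - 4 = 25 - 8 ≡ 17; y = λ·(4 - 17) - 15 ≡ 15. → (17, 15)
add P: (17, 15) + (17, 4): same x and y₁ ≡ -y₂, so the sum is ∞.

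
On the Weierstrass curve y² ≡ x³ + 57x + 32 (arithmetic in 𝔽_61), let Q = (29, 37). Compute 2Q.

(6, 23)

tangent at (29, 37): λ = (3·29² + 57)/(2·37) ≡ 18/13. 13⁻¹ ≡ 47 (mod 61) since 13·47 = 611 ≡ 1, so λ ≡ 18·47 ≡ 53.
  x = λ² - 29 - 29 = 2809 - 58 ≡ 6; y = λ·(29 - 6) - 37 ≡ 23. → (6, 23)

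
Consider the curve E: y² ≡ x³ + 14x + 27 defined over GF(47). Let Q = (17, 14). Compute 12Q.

Repeated addition: build up to 12Q.
2Q: tangent at (17, 14): λ = (3·17² + 14)/(2·14) ≡ 35/28. 28⁻¹ ≡ 42 (mod 47) since 28·42 = 1176 ≡ 1, so λ ≡ 35·42 ≡ 13.
  x = λ² - 17 - 17 = 169 - 34 ≡ 41; y = λ·(17 - 41) - 14 ≡ 3. → (41, 3)
3Q: (41, 3) + (17, 14). λ = (14 - 3)/(17 - 41) ≡ 11/23 mod 47. 23⁻¹ ≡ 45 (mod 47), so λ ≡ 25.
  x = λ² - 41 - 17 = 625 - 58 ≡ 3; y = λ·(41 - 3) - 3 ≡ 7. → (3, 7)
4Q: (3, 7) + (17, 14). λ = (14 - 7)/(17 - 3) ≡ 7/14 mod 47. 14⁻¹ ≡ 37 (mod 47), so λ ≡ 24.
  x = λ² - 3 - 17 = 576 - 20 ≡ 39; y = λ·(3 - 39) - 7 ≡ 22. → (39, 22)
5Q: (39, 22) + (17, 14). λ = (14 - 22)/(17 - 39) ≡ 39/25 mod 47. 25⁻¹ ≡ 32 (mod 47), so λ ≡ 26.
  x = λ² - 39 - 17 = 676 - 56 ≡ 9; y = λ·(39 - 9) - 22 ≡ 6. → (9, 6)
6Q: (9, 6) + (17, 14). λ = (14 - 6)/(17 - 9) ≡ 8/8 mod 47. 8⁻¹ ≡ 6 (mod 47), so λ ≡ 1.
  x = λ² - 9 - 17 = 1 - 26 ≡ 22; y = λ·(9 - 22) - 6 ≡ 28. → (22, 28)
7Q: (22, 28) + (17, 14). λ = (14 - 28)/(17 - 22) ≡ 33/42 mod 47. 42⁻¹ ≡ 28 (mod 47), so λ ≡ 31.
  x = λ² - 22 - 17 = 961 - 39 ≡ 29; y = λ·(22 - 29) - 28 ≡ 37. → (29, 37)
8Q: (29, 37) + (17, 14). λ = (14 - 37)/(17 - 29) ≡ 24/35 mod 47. 35⁻¹ ≡ 43 (mod 47), so λ ≡ 45.
  x = λ² - 29 - 17 = 2025 - 46 ≡ 5; y = λ·(29 - 5) - 37 ≡ 9. → (5, 9)
9Q: (5, 9) + (17, 14). λ = (14 - 9)/(17 - 5) ≡ 5/12 mod 47. 12⁻¹ ≡ 4 (mod 47), so λ ≡ 20.
  x = λ² - 5 - 17 = 400 - 22 ≡ 2; y = λ·(5 - 2) - 9 ≡ 4. → (2, 4)
10Q: (2, 4) + (17, 14). λ = (14 - 4)/(17 - 2) ≡ 10/15 mod 47. 15⁻¹ ≡ 22 (mod 47), so λ ≡ 32.
  x = λ² - 2 - 17 = 1024 - 19 ≡ 18; y = λ·(2 - 18) - 4 ≡ 1. → (18, 1)
11Q: (18, 1) + (17, 14). λ = (14 - 1)/(17 - 18) ≡ 13/46 mod 47. 46⁻¹ ≡ 46 (mod 47), so λ ≡ 34.
  x = λ² - 18 - 17 = 1156 - 35 ≡ 40; y = λ·(18 - 40) - 1 ≡ 3. → (40, 3)
12Q: (40, 3) + (17, 14). λ = (14 - 3)/(17 - 40) ≡ 11/24 mod 47. 24⁻¹ ≡ 2 (mod 47), so λ ≡ 22.
  x = λ² - 40 - 17 = 484 - 57 ≡ 4; y = λ·(40 - 4) - 3 ≡ 37. → (4, 37)

(4, 37)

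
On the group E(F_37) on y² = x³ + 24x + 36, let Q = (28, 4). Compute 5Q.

(22, 36)

Double-and-add on 5 = (101)₂. Start with Q = (28, 4) for the leading 1-bit.
double: tangent at (28, 4): λ = (3·28² + 24)/(2·4) ≡ 8/8. 8⁻¹ ≡ 14 (mod 37), so λ ≡ 8·14 ≡ 1.
  x = λ² - 28 - 28 = 1 - 56 ≡ 19; y = λ·(28 - 19) - 4 ≡ 5. → (19, 5)
double: tangent at (19, 5): λ = (3·19² + 24)/(2·5) ≡ 34/10. 10⁻¹ ≡ 26 (mod 37), so λ ≡ 34·26 ≡ 33.
  x = λ² - 19 - 19 = 1089 - 38 ≡ 15; y = λ·(19 - 15) - 5 ≡ 16. → (15, 16)
add Q: (15, 16) + (28, 4). λ = (4 - 16)/(28 - 15) ≡ 25/13 mod 37. 13⁻¹ ≡ 20 (mod 37), so λ ≡ 19.
  x = λ² - 15 - 28 = 361 - 43 ≡ 22; y = λ·(15 - 22) - 16 ≡ 36. → (22, 36)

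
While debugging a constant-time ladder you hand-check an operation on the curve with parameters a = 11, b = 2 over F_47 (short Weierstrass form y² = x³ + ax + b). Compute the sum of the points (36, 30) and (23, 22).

(44, 41)

(36, 30) + (23, 22). λ = (22 - 30)/(23 - 36) ≡ 39/34 mod 47. 34⁻¹ ≡ 18 (mod 47) since 34·18 = 612 ≡ 1, so λ ≡ 44.
  x = λ² - 36 - 23 = 1936 - 59 ≡ 44; y = λ·(36 - 44) - 30 ≡ 41. → (44, 41)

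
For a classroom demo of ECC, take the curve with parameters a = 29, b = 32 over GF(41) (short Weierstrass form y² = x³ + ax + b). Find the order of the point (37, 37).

11

2P: tangent at (37, 37): λ = (3·37² + 29)/(2·37) ≡ 36/33. 33⁻¹ ≡ 5 (mod 41), so λ ≡ 36·5 ≡ 16.
  x = λ² - 37 - 37 = 256 - 74 ≡ 18; y = λ·(37 - 18) - 37 ≡ 21. → (18, 21)
3P: (18, 21) + (37, 37). λ = (37 - 21)/(37 - 18) ≡ 16/19 mod 41. 19⁻¹ ≡ 13 (mod 41) since 19·13 = 247 ≡ 1, so λ ≡ 3.
  x = λ² - 18 - 37 = 9 - 55 ≡ 36; y = λ·(18 - 36) - 21 ≡ 7. → (36, 7)
4P: (36, 7) + (37, 37). λ = (37 - 7)/(37 - 36) ≡ 30/1 mod 41. 1⁻¹ ≡ 1 (mod 41), so λ ≡ 30.
  x = λ² - 36 - 37 = 900 - 73 ≡ 7; y = λ·(36 - 7) - 7 ≡ 2. → (7, 2)
5P: (7, 2) + (37, 37). λ = (37 - 2)/(37 - 7) ≡ 35/30 mod 41. 30⁻¹ ≡ 26 (mod 41), so λ ≡ 8.
  x = λ² - 7 - 37 = 64 - 44 ≡ 20; y = λ·(7 - 20) - 2 ≡ 17. → (20, 17)
6P: (20, 17) + (37, 37). λ = (37 - 17)/(37 - 20) ≡ 20/17 mod 41. 17⁻¹ ≡ 29 (mod 41), so λ ≡ 6.
  x = λ² - 20 - 37 = 36 - 57 ≡ 20; y = λ·(20 - 20) - 17 ≡ 24. → (20, 24)
7P: (20, 24) + (37, 37). λ = (37 - 24)/(37 - 20) ≡ 13/17 mod 41. 17⁻¹ ≡ 29 (mod 41), so λ ≡ 8.
  x = λ² - 20 - 37 = 64 - 57 ≡ 7; y = λ·(20 - 7) - 24 ≡ 39. → (7, 39)
8P: (7, 39) + (37, 37). λ = (37 - 39)/(37 - 7) ≡ 39/30 mod 41. 30⁻¹ ≡ 26 (mod 41), so λ ≡ 30.
  x = λ² - 7 - 37 = 900 - 44 ≡ 36; y = λ·(7 - 36) - 39 ≡ 34. → (36, 34)
9P: (36, 34) + (37, 37). λ = (37 - 34)/(37 - 36) ≡ 3/1 mod 41. 1⁻¹ ≡ 1 (mod 41) since 1·1 = 1 ≡ 1, so λ ≡ 3.
  x = λ² - 36 - 37 = 9 - 73 ≡ 18; y = λ·(36 - 18) - 34 ≡ 20. → (18, 20)
10P: (18, 20) + (37, 37). λ = (37 - 20)/(37 - 18) ≡ 17/19 mod 41. 19⁻¹ ≡ 13 (mod 41), so λ ≡ 16.
  x = λ² - 18 - 37 = 256 - 55 ≡ 37; y = λ·(18 - 37) - 20 ≡ 4. → (37, 4)
11P: (37, 4) + (37, 37): same x and y₁ ≡ -y₂, so the sum is the point at infinity.
11P = the point at infinity, so the order is 11.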